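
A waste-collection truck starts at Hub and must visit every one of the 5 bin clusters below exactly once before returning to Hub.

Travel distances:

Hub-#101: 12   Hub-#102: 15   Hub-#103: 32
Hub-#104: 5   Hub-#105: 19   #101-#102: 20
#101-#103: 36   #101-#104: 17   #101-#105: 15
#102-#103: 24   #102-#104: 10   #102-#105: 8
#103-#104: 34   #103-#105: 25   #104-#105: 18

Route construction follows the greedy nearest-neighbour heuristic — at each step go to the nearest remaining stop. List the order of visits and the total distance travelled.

106 along Hub → #104 → #102 → #105 → #101 → #103 → Hub.

Hub → [#104:5 / #101:12 / #102:15 / #105:19 / #103:32] → #104 (5)
#104 → [#102:10 / #101:17 / #105:18 / #103:34] → #102 (10)
#102 → [#105:8 / #101:20 / #103:24] → #105 (8)
#105 → [#101:15 / #103:25] → #101 (15)
#101 → [#103:36] → #103 (36)
Return #103→Hub: 32.
Total = 5 + 10 + 8 + 15 + 36 + 32 = 106.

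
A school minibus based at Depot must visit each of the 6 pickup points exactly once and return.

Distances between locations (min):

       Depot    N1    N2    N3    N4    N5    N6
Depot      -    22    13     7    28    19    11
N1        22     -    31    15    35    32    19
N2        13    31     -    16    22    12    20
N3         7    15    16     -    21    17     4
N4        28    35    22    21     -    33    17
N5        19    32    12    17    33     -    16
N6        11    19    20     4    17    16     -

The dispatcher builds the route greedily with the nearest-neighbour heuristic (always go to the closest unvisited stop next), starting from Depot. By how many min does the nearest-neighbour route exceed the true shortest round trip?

From Depot: N3=7, N6=11, N2=13, N5=19, N1=22, N4=28 → choose N3 (7).
From N3: N6=4, N1=15, N2=16, N5=17, N4=21 → choose N6 (4).
From N6: N5=16, N4=17, N1=19, N2=20 → choose N5 (16).
From N5: N2=12, N1=32, N4=33 → choose N2 (12).
From N2: N4=22, N1=31 → choose N4 (22).
From N4: N1=35 → choose N1 (35).
NN route Depot → N3 → N6 → N5 → N2 → N4 → N1 → Depot costs 118.
Optimal: Depot → N1 → N3 → N6 → N4 → N2 → N5 → Depot costs 111 (by enumerating all 360 distinct tours).
Excess = 118 − 111 = 7.

Excess over optimum: 7 min.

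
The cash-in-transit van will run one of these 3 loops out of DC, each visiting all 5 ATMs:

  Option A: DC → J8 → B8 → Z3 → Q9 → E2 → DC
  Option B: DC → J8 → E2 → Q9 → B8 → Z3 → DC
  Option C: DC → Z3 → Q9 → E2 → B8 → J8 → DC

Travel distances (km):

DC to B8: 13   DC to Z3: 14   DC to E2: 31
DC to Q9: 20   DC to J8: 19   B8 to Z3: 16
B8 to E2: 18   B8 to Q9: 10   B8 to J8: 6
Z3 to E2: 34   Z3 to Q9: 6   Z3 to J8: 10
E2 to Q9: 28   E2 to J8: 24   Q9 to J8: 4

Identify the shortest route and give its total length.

Option A: 19 + 6 + 16 + 6 + 28 + 31 = 106
Option B: 19 + 24 + 28 + 10 + 16 + 14 = 111
Option C: 14 + 6 + 28 + 18 + 6 + 19 = 91

91 km — Option C is the shortest.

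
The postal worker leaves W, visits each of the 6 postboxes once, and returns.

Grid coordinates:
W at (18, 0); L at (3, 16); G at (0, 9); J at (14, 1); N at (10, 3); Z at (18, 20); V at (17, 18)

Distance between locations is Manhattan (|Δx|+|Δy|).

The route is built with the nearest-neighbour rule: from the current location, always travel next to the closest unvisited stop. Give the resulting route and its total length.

From W: distances to unvisited — J=5, N=11, V=19, Z=20, G=27, L=31. Nearest is J (5).
From J: distances to unvisited — N=6, V=20, G=22, Z=23, L=26. Nearest is N (6).
From N: distances to unvisited — G=16, L=20, V=22, Z=25. Nearest is G (16).
From G: distances to unvisited — L=10, V=26, Z=29. Nearest is L (10).
From L: distances to unvisited — V=16, Z=19. Nearest is V (16).
From V: distances to unvisited — Z=3. Nearest is Z (3).
Return Z→W: 20.
Total = 5 + 6 + 16 + 10 + 16 + 3 + 20 = 76.

Nearest-neighbour total = 76; route W → J → N → G → L → V → Z → W.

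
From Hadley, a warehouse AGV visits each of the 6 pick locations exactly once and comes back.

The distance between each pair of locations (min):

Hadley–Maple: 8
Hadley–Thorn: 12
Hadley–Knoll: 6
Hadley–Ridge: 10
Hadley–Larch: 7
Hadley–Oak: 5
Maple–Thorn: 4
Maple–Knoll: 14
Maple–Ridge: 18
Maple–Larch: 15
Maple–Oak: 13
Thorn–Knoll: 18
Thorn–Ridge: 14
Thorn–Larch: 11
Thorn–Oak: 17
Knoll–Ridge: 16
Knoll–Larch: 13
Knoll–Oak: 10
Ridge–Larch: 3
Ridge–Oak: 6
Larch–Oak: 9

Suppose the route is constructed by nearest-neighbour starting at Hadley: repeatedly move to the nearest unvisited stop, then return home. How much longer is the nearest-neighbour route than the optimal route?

Excess over optimum: 1 min.

From Hadley: Oak=5, Knoll=6, Larch=7, Maple=8, Ridge=10, Thorn=12 → choose Oak (5).
From Oak: Ridge=6, Larch=9, Knoll=10, Maple=13, Thorn=17 → choose Ridge (6).
From Ridge: Larch=3, Thorn=14, Knoll=16, Maple=18 → choose Larch (3).
From Larch: Thorn=11, Knoll=13, Maple=15 → choose Thorn (11).
From Thorn: Maple=4, Knoll=18 → choose Maple (4).
From Maple: Knoll=14 → choose Knoll (14).
NN route Hadley → Oak → Ridge → Larch → Thorn → Maple → Knoll → Hadley costs 49.
Optimal: Hadley → Maple → Thorn → Larch → Ridge → Oak → Knoll → Hadley costs 48 (by enumerating all 360 distinct tours).
Excess = 49 − 48 = 1.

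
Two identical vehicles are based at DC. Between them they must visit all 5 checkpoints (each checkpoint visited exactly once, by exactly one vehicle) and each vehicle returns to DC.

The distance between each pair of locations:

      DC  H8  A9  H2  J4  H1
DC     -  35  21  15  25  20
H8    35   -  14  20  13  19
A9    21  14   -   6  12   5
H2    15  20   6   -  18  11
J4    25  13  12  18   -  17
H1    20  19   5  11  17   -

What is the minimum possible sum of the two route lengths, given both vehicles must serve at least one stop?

Minimum combined distance: 107.

There are 2^4 − 1 = 15 ways to divide the 5 stops into two non-empty groups. For each, the best each vehicle can do is its own shortest tour through its group:
  {H8} + {A9, H2, J4, H1}: 70 + 68 = 138
  {A9} + {H8, H2, J4, H1}: 42 + 83 = 125
  {H8, A9} + {H2, J4, H1}: 70 + 68 = 138
  {H2} + {H8, A9, J4, H1}: 30 + 77 = 107
  {H8, H2} + {A9, J4, H1}: 70 + 62 = 132
  {A9, H2} + {H8, J4, H1}: 42 + 77 = 119
  … (15 splits in total)
Best: vehicle 1 DC → H2 → DC = 30; vehicle 2 DC → J4 → H8 → A9 → H1 → DC = 77; combined 107.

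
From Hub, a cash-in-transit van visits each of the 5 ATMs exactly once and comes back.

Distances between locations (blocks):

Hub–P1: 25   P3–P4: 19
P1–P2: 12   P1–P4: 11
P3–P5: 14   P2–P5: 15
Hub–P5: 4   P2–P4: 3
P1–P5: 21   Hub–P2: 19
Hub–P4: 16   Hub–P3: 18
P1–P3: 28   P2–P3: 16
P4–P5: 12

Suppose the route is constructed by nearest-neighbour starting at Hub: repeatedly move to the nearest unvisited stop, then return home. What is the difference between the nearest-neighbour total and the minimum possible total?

4 blocks longer than the optimal tour.

Hub: P5=4, P4=16, P3=18, P2=19, P1=25 ⇒ P5
P5: P4=12, P3=14, P2=15, P1=21 ⇒ P4
P4: P2=3, P1=11, P3=19 ⇒ P2
P2: P1=12, P3=16 ⇒ P1
P1: P3=28 ⇒ P3
NN route Hub → P5 → P4 → P2 → P1 → P3 → Hub costs 77.
Optimal: Hub → P1 → P4 → P2 → P3 → P5 → Hub costs 73 (by enumerating all 60 distinct tours).
Excess = 77 − 73 = 4.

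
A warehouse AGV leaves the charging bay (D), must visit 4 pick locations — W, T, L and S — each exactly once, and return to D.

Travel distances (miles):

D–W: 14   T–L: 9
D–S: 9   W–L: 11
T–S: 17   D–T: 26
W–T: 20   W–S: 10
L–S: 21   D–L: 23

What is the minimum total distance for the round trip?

There are 12 distinct closed tours to check (reversals are equivalent).
D→W→T→L→S→D: 14+20+9+21+9 = 73
D→W→T→S→L→D: 14+20+17+21+23 = 95
D→W→L→T→S→D: 14+11+9+17+9 = 60
D→W→L→S→T→D: 14+11+21+17+26 = 89
D→W→S→T→L→D: 14+10+17+9+23 = 73
D→W→S→L→T→D: 14+10+21+9+26 = 80
D→T→W→L→S→D: 26+20+11+21+9 = 87
D→T→W→S→L→D: 26+20+10+21+23 = 100
D→T→L→W→S→D: 26+9+11+10+9 = 65
D→T→S→W→L→D: 26+17+10+11+23 = 87
D→L→W→T→S→D: 23+11+20+17+9 = 80
D→L→T→W→S→D: 23+9+20+10+9 = 71
The minimum is 60.
One optimal route: D → W → L → T → S → D (or its reverse).

Minimum total distance: 60 miles.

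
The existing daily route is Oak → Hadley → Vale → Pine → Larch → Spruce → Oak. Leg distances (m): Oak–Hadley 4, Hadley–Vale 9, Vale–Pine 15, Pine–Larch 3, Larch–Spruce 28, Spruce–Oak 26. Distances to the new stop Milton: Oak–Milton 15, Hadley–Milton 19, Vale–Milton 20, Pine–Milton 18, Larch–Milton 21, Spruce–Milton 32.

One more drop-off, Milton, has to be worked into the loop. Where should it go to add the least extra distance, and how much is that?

+21 m — insert Milton between Spruce and Oak.

Insertion cost between consecutive stops i–j is d(i,Milton) + d(Milton,j) − d(i,j):
  between Oak and Hadley: 15 + 19 − 4 = 30
  between Hadley and Vale: 19 + 20 − 9 = 30
  between Vale and Pine: 20 + 18 − 15 = 23
  between Pine and Larch: 18 + 21 − 3 = 36
  between Larch and Spruce: 21 + 32 − 28 = 25
  between Spruce and Oak: 32 + 15 − 26 = 21
Cheapest insertion is between Spruce and Oak, adding 21.
New total = 85 + 21 = 106.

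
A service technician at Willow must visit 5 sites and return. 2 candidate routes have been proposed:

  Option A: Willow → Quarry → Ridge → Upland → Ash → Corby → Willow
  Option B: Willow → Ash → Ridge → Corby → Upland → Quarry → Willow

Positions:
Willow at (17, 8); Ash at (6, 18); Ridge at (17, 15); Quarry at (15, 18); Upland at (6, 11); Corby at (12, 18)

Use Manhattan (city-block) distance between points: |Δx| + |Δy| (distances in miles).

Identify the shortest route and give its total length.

Option A: 12 + 5 + 15 + 7 + 6 + 15 = 60
Option B: 21 + 14 + 8 + 13 + 16 + 12 = 84

60 miles — Option A is the shortest.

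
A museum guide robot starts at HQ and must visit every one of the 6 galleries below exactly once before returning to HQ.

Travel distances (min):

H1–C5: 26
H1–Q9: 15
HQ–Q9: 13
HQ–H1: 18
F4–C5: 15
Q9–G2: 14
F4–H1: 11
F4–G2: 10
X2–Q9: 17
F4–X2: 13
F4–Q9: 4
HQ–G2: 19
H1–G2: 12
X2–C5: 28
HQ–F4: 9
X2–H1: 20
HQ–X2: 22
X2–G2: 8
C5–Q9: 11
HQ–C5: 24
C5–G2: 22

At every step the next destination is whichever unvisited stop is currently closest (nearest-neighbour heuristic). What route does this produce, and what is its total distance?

92 min along HQ → F4 → Q9 → C5 → G2 → X2 → H1 → HQ.

At HQ the remaining stops are F4 9, Q9 13, H1 18, G2 19, X2 22, C5 24; go to F4.
At F4 the remaining stops are Q9 4, G2 10, H1 11, X2 13, C5 15; go to Q9.
At Q9 the remaining stops are C5 11, G2 14, H1 15, X2 17; go to C5.
At C5 the remaining stops are G2 22, H1 26, X2 28; go to G2.
At G2 the remaining stops are X2 8, H1 12; go to X2.
At X2 the remaining stops are H1 20; go to H1.
Return H1→HQ: 18.
Total = 9 + 4 + 11 + 22 + 8 + 20 + 18 = 92.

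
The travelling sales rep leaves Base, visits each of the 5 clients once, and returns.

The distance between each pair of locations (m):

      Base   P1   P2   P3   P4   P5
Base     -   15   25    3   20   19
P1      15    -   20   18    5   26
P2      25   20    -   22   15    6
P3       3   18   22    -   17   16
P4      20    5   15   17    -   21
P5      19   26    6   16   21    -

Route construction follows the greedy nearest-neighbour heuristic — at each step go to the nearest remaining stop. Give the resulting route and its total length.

Nearest-neighbour total = 60 m; route Base → P3 → P5 → P2 → P4 → P1 → Base.

At Base the remaining stops are P3 3, P1 15, P5 19, P4 20, P2 25; go to P3.
At P3 the remaining stops are P5 16, P4 17, P1 18, P2 22; go to P5.
At P5 the remaining stops are P2 6, P4 21, P1 26; go to P2.
At P2 the remaining stops are P4 15, P1 20; go to P4.
At P4 the remaining stops are P1 5; go to P1.
Return P1→Base: 15.
Total = 3 + 16 + 6 + 15 + 5 + 15 = 60.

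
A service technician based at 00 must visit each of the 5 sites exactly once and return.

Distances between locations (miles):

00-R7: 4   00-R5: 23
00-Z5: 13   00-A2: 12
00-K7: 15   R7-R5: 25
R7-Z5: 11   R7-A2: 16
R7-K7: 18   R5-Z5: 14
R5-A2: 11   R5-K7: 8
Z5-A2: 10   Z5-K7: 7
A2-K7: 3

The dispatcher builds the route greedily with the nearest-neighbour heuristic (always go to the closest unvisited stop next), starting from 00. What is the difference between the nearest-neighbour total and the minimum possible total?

The nearest-neighbour route is 7 miles longer than optimal.

From 00: R7=4, A2=12, Z5=13, K7=15, R5=23 → choose R7 (4).
From R7: Z5=11, A2=16, K7=18, R5=25 → choose Z5 (11).
From Z5: K7=7, A2=10, R5=14 → choose K7 (7).
From K7: A2=3, R5=8 → choose A2 (3).
From A2: R5=11 → choose R5 (11).
NN route 00 → R7 → Z5 → K7 → A2 → R5 → 00 costs 59.
Optimal: 00 → R7 → Z5 → R5 → K7 → A2 → 00 costs 52 (by enumerating all 60 distinct tours).
Excess = 59 − 52 = 7.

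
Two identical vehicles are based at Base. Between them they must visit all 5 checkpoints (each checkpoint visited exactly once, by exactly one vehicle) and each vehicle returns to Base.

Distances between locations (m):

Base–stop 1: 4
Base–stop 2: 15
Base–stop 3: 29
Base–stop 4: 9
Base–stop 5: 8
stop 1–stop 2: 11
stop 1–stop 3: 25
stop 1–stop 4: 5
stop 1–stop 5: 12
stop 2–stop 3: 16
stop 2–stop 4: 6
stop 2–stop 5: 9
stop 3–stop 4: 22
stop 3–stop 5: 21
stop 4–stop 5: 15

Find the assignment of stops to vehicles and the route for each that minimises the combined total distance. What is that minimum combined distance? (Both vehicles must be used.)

Try each way of splitting the stops between the two vehicles (each non-empty) and, for each split, find the best tour for each vehicle:
  {stop 1} + {stop 2, stop 3, stop 4, stop 5}: 8 + 60 = 68
  {stop 2} + {stop 1, stop 3, stop 4, stop 5}: 30 + 60 = 90
  {stop 1, stop 2} + {stop 3, stop 4, stop 5}: 30 + 60 = 90
  {stop 3} + {stop 1, stop 2, stop 4, stop 5}: 58 + 32 = 90
  {stop 1, stop 3} + {stop 2, stop 4, stop 5}: 58 + 32 = 90
  {stop 2, stop 3} + {stop 1, stop 4, stop 5}: 60 + 32 = 92
  … (15 splits in total)
Best: vehicle 1 Base → stop 1 → Base = 8; vehicle 2 Base → stop 4 → stop 2 → stop 3 → stop 5 → Base = 60; combined 68.

Minimum combined distance: 68 m.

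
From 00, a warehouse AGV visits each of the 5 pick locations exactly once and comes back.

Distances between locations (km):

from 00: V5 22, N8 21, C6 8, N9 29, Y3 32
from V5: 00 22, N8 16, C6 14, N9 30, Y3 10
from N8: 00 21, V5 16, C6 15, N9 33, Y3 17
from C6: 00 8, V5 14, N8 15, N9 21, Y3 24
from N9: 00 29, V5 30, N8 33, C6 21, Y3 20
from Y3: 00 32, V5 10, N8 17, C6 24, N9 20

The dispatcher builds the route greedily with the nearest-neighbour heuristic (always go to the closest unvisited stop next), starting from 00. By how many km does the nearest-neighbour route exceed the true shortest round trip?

The nearest-neighbour route is 15 km longer than optimal.

From 00: C6=8, N8=21, V5=22, N9=29, Y3=32 → choose C6 (8).
From C6: V5=14, N8=15, N9=21, Y3=24 → choose V5 (14).
From V5: Y3=10, N8=16, N9=30 → choose Y3 (10).
From Y3: N8=17, N9=20 → choose N8 (17).
From N8: N9=33 → choose N9 (33).
NN route 00 → C6 → V5 → Y3 → N8 → N9 → 00 costs 111.
Optimal: 00 → N8 → V5 → Y3 → N9 → C6 → 00 costs 96 (by enumerating all 60 distinct tours).
Excess = 111 − 96 = 15.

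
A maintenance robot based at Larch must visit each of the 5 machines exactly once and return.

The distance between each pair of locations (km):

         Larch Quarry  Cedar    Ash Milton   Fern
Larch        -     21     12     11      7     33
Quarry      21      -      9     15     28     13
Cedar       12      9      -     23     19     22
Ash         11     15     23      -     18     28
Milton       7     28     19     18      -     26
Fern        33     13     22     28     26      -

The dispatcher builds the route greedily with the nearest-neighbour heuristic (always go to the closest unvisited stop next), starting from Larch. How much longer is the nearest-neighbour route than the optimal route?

17 km longer than the optimal tour.

From Larch: Milton=7, Ash=11, Cedar=12, Quarry=21, Fern=33 → choose Milton (7).
From Milton: Ash=18, Cedar=19, Fern=26, Quarry=28 → choose Ash (18).
From Ash: Quarry=15, Cedar=23, Fern=28 → choose Quarry (15).
From Quarry: Cedar=9, Fern=13 → choose Cedar (9).
From Cedar: Fern=22 → choose Fern (22).
NN route Larch → Milton → Ash → Quarry → Cedar → Fern → Larch costs 104.
Optimal: Larch → Cedar → Quarry → Fern → Ash → Milton → Larch costs 87 (by enumerating all 60 distinct tours).
Excess = 104 − 87 = 17.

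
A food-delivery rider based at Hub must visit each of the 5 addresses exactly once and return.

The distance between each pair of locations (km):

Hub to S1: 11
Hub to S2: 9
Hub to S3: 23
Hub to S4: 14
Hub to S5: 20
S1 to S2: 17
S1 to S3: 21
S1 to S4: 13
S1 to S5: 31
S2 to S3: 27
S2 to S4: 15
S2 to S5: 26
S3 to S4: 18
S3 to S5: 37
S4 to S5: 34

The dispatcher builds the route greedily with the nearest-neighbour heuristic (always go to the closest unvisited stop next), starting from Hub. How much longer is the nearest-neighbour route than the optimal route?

From Hub: S2=9, S1=11, S4=14, S5=20, S3=23 → choose S2 (9).
From S2: S4=15, S1=17, S5=26, S3=27 → choose S4 (15).
From S4: S1=13, S3=18, S5=34 → choose S1 (13).
From S1: S3=21, S5=31 → choose S3 (21).
From S3: S5=37 → choose S5 (37).
NN route Hub → S2 → S4 → S1 → S3 → S5 → Hub costs 115.
Optimal: Hub → S1 → S3 → S4 → S2 → S5 → Hub costs 111 (by enumerating all 60 distinct tours).
Excess = 115 − 111 = 4.

The nearest-neighbour route is 4 km longer than optimal.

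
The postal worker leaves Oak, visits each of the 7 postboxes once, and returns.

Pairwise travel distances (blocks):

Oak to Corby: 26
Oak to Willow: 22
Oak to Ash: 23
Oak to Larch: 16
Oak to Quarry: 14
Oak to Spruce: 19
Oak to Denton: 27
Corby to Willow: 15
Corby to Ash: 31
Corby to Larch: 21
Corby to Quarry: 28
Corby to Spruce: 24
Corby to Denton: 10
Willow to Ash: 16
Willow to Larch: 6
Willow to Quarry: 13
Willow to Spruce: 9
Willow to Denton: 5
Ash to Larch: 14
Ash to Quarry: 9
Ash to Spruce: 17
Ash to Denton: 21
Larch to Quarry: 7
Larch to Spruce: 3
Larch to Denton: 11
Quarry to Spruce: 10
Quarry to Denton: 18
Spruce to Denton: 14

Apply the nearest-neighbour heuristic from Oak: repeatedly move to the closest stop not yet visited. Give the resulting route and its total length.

Nearest-neighbour total = 102 blocks; route Oak → Quarry → Larch → Spruce → Willow → Denton → Corby → Ash → Oak.

Oak → [Quarry:14 / Larch:16 / Spruce:19 / Willow:22 / Ash:23 / Corby:26 / Denton:27] → Quarry (14)
Quarry → [Larch:7 / Ash:9 / Spruce:10 / Willow:13 / Denton:18 / Corby:28] → Larch (7)
Larch → [Spruce:3 / Willow:6 / Denton:11 / Ash:14 / Corby:21] → Spruce (3)
Spruce → [Willow:9 / Denton:14 / Ash:17 / Corby:24] → Willow (9)
Willow → [Denton:5 / Corby:15 / Ash:16] → Denton (5)
Denton → [Corby:10 / Ash:21] → Corby (10)
Corby → [Ash:31] → Ash (31)
Return Ash→Oak: 23.
Total = 14 + 7 + 3 + 9 + 5 + 10 + 31 + 23 = 102.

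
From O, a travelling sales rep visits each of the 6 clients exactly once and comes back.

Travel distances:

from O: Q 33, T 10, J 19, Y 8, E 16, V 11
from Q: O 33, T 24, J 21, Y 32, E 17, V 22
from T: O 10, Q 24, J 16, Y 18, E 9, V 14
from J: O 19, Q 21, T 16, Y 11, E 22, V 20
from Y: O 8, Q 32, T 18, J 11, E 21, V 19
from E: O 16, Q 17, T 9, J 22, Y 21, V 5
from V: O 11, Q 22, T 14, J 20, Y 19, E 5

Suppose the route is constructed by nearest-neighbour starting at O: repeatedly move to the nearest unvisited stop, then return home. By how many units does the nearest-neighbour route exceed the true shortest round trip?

From O: Y=8, T=10, V=11, E=16, J=19, Q=33 → choose Y (8).
From Y: J=11, T=18, V=19, E=21, Q=32 → choose J (11).
From J: T=16, V=20, Q=21, E=22 → choose T (16).
From T: E=9, V=14, Q=24 → choose E (9).
From E: V=5, Q=17 → choose V (5).
From V: Q=22 → choose Q (22).
NN route O → Y → J → T → E → V → Q → O costs 104.
Optimal: O → T → E → V → Q → J → Y → O costs 86 (by enumerating all 360 distinct tours).
Excess = 104 − 86 = 18.

Excess over optimum: 18.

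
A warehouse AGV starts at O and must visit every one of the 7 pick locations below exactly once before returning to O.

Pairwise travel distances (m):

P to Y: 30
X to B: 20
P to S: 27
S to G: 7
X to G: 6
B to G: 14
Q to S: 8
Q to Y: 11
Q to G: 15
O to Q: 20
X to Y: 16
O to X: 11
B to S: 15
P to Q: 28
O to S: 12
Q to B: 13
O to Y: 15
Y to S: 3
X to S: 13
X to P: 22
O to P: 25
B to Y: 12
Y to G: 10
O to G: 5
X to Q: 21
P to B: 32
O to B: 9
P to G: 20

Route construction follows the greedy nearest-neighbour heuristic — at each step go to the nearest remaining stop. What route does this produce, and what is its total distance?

From O: distances to unvisited — G=5, B=9, X=11, S=12, Y=15, Q=20, P=25. Nearest is G (5).
From G: distances to unvisited — X=6, S=7, Y=10, B=14, Q=15, P=20. Nearest is X (6).
From X: distances to unvisited — S=13, Y=16, B=20, Q=21, P=22. Nearest is S (13).
From S: distances to unvisited — Y=3, Q=8, B=15, P=27. Nearest is Y (3).
From Y: distances to unvisited — Q=11, B=12, P=30. Nearest is Q (11).
From Q: distances to unvisited — B=13, P=28. Nearest is B (13).
From B: distances to unvisited — P=32. Nearest is P (32).
Return P→O: 25.
Total = 5 + 6 + 13 + 3 + 11 + 13 + 32 + 25 = 108.

108 m along O → G → X → S → Y → Q → B → P → O.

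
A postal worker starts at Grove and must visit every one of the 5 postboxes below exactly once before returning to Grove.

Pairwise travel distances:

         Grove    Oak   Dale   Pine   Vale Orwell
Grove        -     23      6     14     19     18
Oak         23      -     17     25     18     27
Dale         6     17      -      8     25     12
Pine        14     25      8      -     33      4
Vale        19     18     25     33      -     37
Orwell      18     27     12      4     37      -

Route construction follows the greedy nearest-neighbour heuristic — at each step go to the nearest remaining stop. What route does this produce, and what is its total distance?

82 along Grove → Dale → Pine → Orwell → Oak → Vale → Grove.

From Grove: distances to unvisited — Dale=6, Pine=14, Orwell=18, Vale=19, Oak=23. Nearest is Dale (6).
From Dale: distances to unvisited — Pine=8, Orwell=12, Oak=17, Vale=25. Nearest is Pine (8).
From Pine: distances to unvisited — Orwell=4, Oak=25, Vale=33. Nearest is Orwell (4).
From Orwell: distances to unvisited — Oak=27, Vale=37. Nearest is Oak (27).
From Oak: distances to unvisited — Vale=18. Nearest is Vale (18).
Return Vale→Grove: 19.
Total = 6 + 8 + 4 + 27 + 18 + 19 = 82.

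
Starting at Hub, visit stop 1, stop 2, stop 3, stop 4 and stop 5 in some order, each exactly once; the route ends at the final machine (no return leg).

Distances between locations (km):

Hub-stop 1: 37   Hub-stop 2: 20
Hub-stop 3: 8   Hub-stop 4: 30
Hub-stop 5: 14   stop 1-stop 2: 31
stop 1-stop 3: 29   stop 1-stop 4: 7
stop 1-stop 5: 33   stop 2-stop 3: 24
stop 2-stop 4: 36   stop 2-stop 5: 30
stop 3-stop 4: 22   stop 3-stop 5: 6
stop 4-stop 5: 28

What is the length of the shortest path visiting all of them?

Shortest open route: 80 km.

There are 5! = 120 possible orderings.
Hub → stop 1 → stop 2 → stop 3 → stop 4 → stop 5: 37+31+24+22+28 = 142
Hub → stop 1 → stop 2 → stop 3 → stop 5 → stop 4: 37+31+24+6+28 = 126
Hub → stop 1 → stop 2 → stop 4 → stop 3 → stop 5: 37+31+36+22+6 = 132
Hub → stop 1 → stop 2 → stop 4 → stop 5 → stop 3: 37+31+36+28+6 = 138
Hub → stop 1 → stop 2 → stop 5 → stop 3 → stop 4: 37+31+30+6+22 = 126
Hub → stop 1 → stop 2 → stop 5 → stop 4 → stop 3: 37+31+30+28+22 = 148
Hub → stop 1 → stop 3 → stop 2 → stop 4 → stop 5: 37+29+24+36+28 = 154
Hub → stop 1 → stop 3 → stop 2 → stop 5 → stop 4: 37+29+24+30+28 = 148
Hub → stop 1 → stop 3 → stop 4 → stop 2 → stop 5: 37+29+22+36+30 = 154
Hub → stop 1 → stop 3 → stop 4 → stop 5 → stop 2: 37+29+22+28+30 = 146
Hub → stop 1 → stop 3 → stop 5 → stop 2 → stop 4: 37+29+6+30+36 = 138
Hub → stop 1 → stop 3 → stop 5 → stop 4 → stop 2: 37+29+6+28+36 = 136
Hub → stop 1 → stop 4 → stop 2 → stop 3 → stop 5: 37+7+36+24+6 = 110
Hub → stop 1 → stop 4 → stop 2 → stop 5 → stop 3: 37+7+36+30+6 = 116
… (106 more)
Hub → stop 3 → stop 5 → stop 4 → stop 1 → stop 2: 8+6+28+7+31 = 80  ← best
The minimum is 80.
One shortest path: Hub → stop 3 → stop 5 → stop 4 → stop 1 → stop 2.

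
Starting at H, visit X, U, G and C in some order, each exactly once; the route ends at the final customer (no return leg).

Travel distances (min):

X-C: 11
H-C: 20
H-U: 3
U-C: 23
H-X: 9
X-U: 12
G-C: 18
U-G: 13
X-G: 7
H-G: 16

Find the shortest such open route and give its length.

Shortest open route: 34 min.

There are 4! = 24 possible orderings.
H→X→U→G→C: 9+12+13+18 = 52
H→X→U→C→G: 9+12+23+18 = 62
H→X→G→U→C: 9+7+13+23 = 52
H→X→G→C→U: 9+7+18+23 = 57
H→X→C→U→G: 9+11+23+13 = 56
H→X→C→G→U: 9+11+18+13 = 51
H→U→X→G→C: 3+12+7+18 = 40
H→U→X→C→G: 3+12+11+18 = 44
H→U→G→X→C: 3+13+7+11 = 34
H→U→G→C→X: 3+13+18+11 = 45
H→U→C→X→G: 3+23+11+7 = 44
H→U→C→G→X: 3+23+18+7 = 51
H→G→X→U→C: 16+7+12+23 = 58
H→G→X→C→U: 16+7+11+23 = 57
… (10 more)
The minimum is 34.
One shortest path: H → U → G → X → C.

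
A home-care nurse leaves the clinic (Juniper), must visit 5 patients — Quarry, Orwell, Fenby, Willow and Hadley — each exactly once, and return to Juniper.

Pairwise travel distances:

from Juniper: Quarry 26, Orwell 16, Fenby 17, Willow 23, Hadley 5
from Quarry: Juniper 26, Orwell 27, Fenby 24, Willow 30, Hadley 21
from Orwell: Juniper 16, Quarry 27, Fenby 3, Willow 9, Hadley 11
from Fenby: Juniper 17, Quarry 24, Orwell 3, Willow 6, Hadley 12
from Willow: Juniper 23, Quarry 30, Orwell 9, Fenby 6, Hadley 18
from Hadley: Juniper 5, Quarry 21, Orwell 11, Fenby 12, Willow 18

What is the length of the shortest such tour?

Minimum total distance: 81.

There are 60 distinct closed tours to check (reversals are equivalent).
Juniper - Quarry - Orwell - Fenby - Willow - Hadley - Juniper: 26+27+3+6+18+5 = 85
Juniper - Quarry - Orwell - Fenby - Hadley - Willow - Juniper: 26+27+3+12+18+23 = 109
Juniper - Quarry - Orwell - Willow - Fenby - Hadley - Juniper: 26+27+9+6+12+5 = 85
Juniper - Quarry - Orwell - Willow - Hadley - Fenby - Juniper: 26+27+9+18+12+17 = 109
Juniper - Quarry - Orwell - Hadley - Fenby - Willow - Juniper: 26+27+11+12+6+23 = 105
Juniper - Quarry - Orwell - Hadley - Willow - Fenby - Juniper: 26+27+11+18+6+17 = 105
Juniper - Quarry - Fenby - Orwell - Willow - Hadley - Juniper: 26+24+3+9+18+5 = 85
Juniper - Quarry - Fenby - Orwell - Hadley - Willow - Juniper: 26+24+3+11+18+23 = 105
Juniper - Quarry - Fenby - Willow - Orwell - Hadley - Juniper: 26+24+6+9+11+5 = 81
Juniper - Quarry - Fenby - Willow - Hadley - Orwell - Juniper: 26+24+6+18+11+16 = 101
Juniper - Quarry - Fenby - Hadley - Orwell - Willow - Juniper: 26+24+12+11+9+23 = 105
Juniper - Quarry - Fenby - Hadley - Willow - Orwell - Juniper: 26+24+12+18+9+16 = 105
Juniper - Quarry - Willow - Orwell - Fenby - Hadley - Juniper: 26+30+9+3+12+5 = 85
Juniper - Quarry - Willow - Orwell - Hadley - Fenby - Juniper: 26+30+9+11+12+17 = 105
… (46 more)
The minimum is 81.
One optimal route: Juniper → Quarry → Fenby → Willow → Orwell → Hadley → Juniper (or its reverse).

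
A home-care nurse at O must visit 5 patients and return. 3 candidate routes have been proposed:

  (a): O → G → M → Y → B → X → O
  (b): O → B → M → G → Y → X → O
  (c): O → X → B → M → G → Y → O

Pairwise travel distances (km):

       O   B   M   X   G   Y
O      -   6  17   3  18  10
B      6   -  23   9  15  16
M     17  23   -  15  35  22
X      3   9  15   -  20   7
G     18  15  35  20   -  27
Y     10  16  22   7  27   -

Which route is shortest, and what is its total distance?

Shortest is (b), total 101 km.

(a): 18 + 35 + 22 + 16 + 9 + 3 = 103
(b): 6 + 23 + 35 + 27 + 7 + 3 = 101
(c): 3 + 9 + 23 + 35 + 27 + 10 = 107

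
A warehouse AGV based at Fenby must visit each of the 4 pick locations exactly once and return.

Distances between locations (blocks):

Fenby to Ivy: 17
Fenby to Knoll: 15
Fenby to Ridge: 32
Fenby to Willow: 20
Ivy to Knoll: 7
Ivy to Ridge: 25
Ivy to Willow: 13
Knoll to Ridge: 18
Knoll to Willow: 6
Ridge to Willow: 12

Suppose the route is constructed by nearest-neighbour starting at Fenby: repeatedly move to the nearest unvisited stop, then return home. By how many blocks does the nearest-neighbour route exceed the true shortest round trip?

From Fenby: Knoll=15, Ivy=17, Willow=20, Ridge=32 → choose Knoll (15).
From Knoll: Willow=6, Ivy=7, Ridge=18 → choose Willow (6).
From Willow: Ridge=12, Ivy=13 → choose Ridge (12).
From Ridge: Ivy=25 → choose Ivy (25).
NN route Fenby → Knoll → Willow → Ridge → Ivy → Fenby costs 75.
Optimal: Fenby → Ivy → Knoll → Ridge → Willow → Fenby costs 74 (by enumerating all 12 distinct tours).
Excess = 75 − 74 = 1.

Excess over optimum: 1 blocks.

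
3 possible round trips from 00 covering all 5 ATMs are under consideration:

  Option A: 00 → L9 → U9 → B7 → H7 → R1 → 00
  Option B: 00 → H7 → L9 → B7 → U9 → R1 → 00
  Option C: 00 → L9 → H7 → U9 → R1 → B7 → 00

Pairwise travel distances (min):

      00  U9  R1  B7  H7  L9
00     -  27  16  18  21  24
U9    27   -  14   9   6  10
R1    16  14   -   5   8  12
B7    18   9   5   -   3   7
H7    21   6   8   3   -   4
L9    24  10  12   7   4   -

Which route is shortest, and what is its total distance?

70 min — Option A is the shortest.

Option A: 24 + 10 + 9 + 3 + 8 + 16 = 70
Option B: 21 + 4 + 7 + 9 + 14 + 16 = 71
Option C: 24 + 4 + 6 + 14 + 5 + 18 = 71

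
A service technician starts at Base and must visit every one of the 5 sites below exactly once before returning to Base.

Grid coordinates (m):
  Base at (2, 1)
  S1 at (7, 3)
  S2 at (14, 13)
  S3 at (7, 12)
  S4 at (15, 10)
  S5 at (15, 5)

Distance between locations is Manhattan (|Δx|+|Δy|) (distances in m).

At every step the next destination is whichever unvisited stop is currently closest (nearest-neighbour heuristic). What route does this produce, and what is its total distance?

Total distance 50 m via the nearest-neighbour route Base → S1 → S3 → S2 → S4 → S5 → Base.

From Base: distances to unvisited — S1=7, S3=16, S5=17, S4=22, S2=24. Nearest is S1 (7).
From S1: distances to unvisited — S3=9, S5=10, S4=15, S2=17. Nearest is S3 (9).
From S3: distances to unvisited — S2=8, S4=10, S5=15. Nearest is S2 (8).
From S2: distances to unvisited — S4=4, S5=9. Nearest is S4 (4).
From S4: distances to unvisited — S5=5. Nearest is S5 (5).
Return S5→Base: 17.
Total = 7 + 9 + 8 + 4 + 5 + 17 = 50.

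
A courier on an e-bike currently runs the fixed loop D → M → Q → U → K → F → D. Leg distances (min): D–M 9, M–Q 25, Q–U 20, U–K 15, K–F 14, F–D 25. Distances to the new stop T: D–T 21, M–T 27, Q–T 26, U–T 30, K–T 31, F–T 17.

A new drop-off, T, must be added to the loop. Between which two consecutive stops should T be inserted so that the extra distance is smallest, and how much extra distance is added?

Insertion cost between consecutive stops i–j is d(i,T) + d(T,j) − d(i,j):
  between D and M: 21 + 27 − 9 = 39
  between M and Q: 27 + 26 − 25 = 28
  between Q and U: 26 + 30 − 20 = 36
  between U and K: 30 + 31 − 15 = 46
  between K and F: 31 + 17 − 14 = 34
  between F and D: 17 + 21 − 25 = 13
Cheapest insertion is between F and D, adding 13.
New total = 108 + 13 = 121.

Adding 13 min by placing T on the F–D leg.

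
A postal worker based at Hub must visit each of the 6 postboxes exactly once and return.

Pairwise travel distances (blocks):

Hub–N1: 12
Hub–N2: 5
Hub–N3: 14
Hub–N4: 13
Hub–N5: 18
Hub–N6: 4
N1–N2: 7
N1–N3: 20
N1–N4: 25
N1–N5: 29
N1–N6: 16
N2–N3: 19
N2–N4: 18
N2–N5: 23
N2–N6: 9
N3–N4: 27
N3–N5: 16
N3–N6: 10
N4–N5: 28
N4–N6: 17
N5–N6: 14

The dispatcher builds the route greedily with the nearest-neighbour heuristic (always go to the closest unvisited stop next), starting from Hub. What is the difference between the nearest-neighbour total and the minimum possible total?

Hub: N6=4, N2=5, N1=12, N4=13, N3=14, N5=18 ⇒ N6
N6: N2=9, N3=10, N5=14, N1=16, N4=17 ⇒ N2
N2: N1=7, N4=18, N3=19, N5=23 ⇒ N1
N1: N3=20, N4=25, N5=29 ⇒ N3
N3: N5=16, N4=27 ⇒ N5
N5: N4=28 ⇒ N4
NN route Hub → N6 → N2 → N1 → N3 → N5 → N4 → Hub costs 97.
Optimal: Hub → N2 → N1 → N3 → N5 → N6 → N4 → Hub costs 92 (by enumerating all 360 distinct tours).
Excess = 97 − 92 = 5.

5 blocks longer than the optimal tour.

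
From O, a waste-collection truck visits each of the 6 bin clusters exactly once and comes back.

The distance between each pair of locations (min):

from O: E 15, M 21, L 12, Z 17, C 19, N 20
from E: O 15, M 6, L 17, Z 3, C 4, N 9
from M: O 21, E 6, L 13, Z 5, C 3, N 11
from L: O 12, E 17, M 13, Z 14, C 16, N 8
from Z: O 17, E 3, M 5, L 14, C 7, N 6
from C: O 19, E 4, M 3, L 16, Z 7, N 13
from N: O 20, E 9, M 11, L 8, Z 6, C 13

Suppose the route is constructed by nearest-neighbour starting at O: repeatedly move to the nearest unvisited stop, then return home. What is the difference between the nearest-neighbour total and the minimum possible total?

4 min longer than the optimal tour.

From O: L=12, E=15, Z=17, C=19, N=20, M=21 → choose L (12).
From L: N=8, M=13, Z=14, C=16, E=17 → choose N (8).
From N: Z=6, E=9, M=11, C=13 → choose Z (6).
From Z: E=3, M=5, C=7 → choose E (3).
From E: C=4, M=6 → choose C (4).
From C: M=3 → choose M (3).
NN route O → L → N → Z → E → C → M → O costs 57.
Optimal: O → E → C → M → Z → N → L → O costs 53 (by enumerating all 360 distinct tours).
Excess = 57 − 53 = 4.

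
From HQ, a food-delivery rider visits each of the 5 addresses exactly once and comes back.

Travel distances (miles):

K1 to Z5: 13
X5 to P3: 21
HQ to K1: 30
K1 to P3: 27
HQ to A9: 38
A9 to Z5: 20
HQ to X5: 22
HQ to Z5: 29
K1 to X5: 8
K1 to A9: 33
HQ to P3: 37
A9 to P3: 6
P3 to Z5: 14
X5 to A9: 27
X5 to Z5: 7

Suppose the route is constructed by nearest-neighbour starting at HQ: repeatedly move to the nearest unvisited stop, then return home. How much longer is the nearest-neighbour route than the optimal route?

The nearest-neighbour route is 12 miles longer than optimal.

From HQ: X5=22, Z5=29, K1=30, P3=37, A9=38 → choose X5 (22).
From X5: Z5=7, K1=8, P3=21, A9=27 → choose Z5 (7).
From Z5: K1=13, P3=14, A9=20 → choose K1 (13).
From K1: P3=27, A9=33 → choose P3 (27).
From P3: A9=6 → choose A9 (6).
NN route HQ → X5 → Z5 → K1 → P3 → A9 → HQ costs 113.
Optimal: HQ → X5 → K1 → Z5 → P3 → A9 → HQ costs 101 (by enumerating all 60 distinct tours).
Excess = 113 − 101 = 12.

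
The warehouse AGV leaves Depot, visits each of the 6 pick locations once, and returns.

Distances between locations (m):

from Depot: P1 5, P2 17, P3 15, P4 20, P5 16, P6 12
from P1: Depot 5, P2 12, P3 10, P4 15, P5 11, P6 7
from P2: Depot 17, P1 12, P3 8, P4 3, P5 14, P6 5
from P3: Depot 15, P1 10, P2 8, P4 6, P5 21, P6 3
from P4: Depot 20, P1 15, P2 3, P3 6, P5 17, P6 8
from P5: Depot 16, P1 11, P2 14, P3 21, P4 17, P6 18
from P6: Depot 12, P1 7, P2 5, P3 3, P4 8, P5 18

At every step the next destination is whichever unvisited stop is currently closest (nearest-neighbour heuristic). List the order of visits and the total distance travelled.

Nearest-neighbour total = 54 m; route Depot → P1 → P6 → P3 → P4 → P2 → P5 → Depot.

From Depot: distances to unvisited — P1=5, P6=12, P3=15, P5=16, P2=17, P4=20. Nearest is P1 (5).
From P1: distances to unvisited — P6=7, P3=10, P5=11, P2=12, P4=15. Nearest is P6 (7).
From P6: distances to unvisited — P3=3, P2=5, P4=8, P5=18. Nearest is P3 (3).
From P3: distances to unvisited — P4=6, P2=8, P5=21. Nearest is P4 (6).
From P4: distances to unvisited — P2=3, P5=17. Nearest is P2 (3).
From P2: distances to unvisited — P5=14. Nearest is P5 (14).
Return P5→Depot: 16.
Total = 5 + 7 + 3 + 6 + 3 + 14 + 16 = 54.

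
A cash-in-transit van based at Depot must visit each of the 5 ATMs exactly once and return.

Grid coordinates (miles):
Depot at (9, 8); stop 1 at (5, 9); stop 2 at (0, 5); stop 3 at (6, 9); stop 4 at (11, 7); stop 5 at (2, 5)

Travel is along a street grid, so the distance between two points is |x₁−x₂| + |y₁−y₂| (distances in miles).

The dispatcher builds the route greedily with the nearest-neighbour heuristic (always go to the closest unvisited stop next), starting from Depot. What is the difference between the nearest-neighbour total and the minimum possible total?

The nearest-neighbour route is 2 miles longer than optimal.

From Depot: stop 4=3, stop 3=4, stop 1=5, stop 5=10, stop 2=12 → choose stop 4 (3).
From stop 4: stop 3=7, stop 1=8, stop 5=11, stop 2=13 → choose stop 3 (7).
From stop 3: stop 1=1, stop 5=8, stop 2=10 → choose stop 1 (1).
From stop 1: stop 5=7, stop 2=9 → choose stop 5 (7).
From stop 5: stop 2=2 → choose stop 2 (2).
NN route Depot → stop 4 → stop 3 → stop 1 → stop 5 → stop 2 → Depot costs 32.
Optimal: Depot → stop 3 → stop 1 → stop 2 → stop 5 → stop 4 → Depot costs 30 (by enumerating all 60 distinct tours).
Excess = 32 − 30 = 2.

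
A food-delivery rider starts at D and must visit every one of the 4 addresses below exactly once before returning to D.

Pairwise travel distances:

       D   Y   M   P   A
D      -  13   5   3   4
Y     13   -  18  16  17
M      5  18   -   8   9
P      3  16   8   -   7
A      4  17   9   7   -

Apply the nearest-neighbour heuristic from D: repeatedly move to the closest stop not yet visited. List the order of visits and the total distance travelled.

Nearest-neighbour total = 50; route D → P → A → M → Y → D.

D → [P:3 / A:4 / M:5 / Y:13] → P (3)
P → [A:7 / M:8 / Y:16] → A (7)
A → [M:9 / Y:17] → M (9)
M → [Y:18] → Y (18)
Return Y→D: 13.
Total = 3 + 7 + 9 + 18 + 13 = 50.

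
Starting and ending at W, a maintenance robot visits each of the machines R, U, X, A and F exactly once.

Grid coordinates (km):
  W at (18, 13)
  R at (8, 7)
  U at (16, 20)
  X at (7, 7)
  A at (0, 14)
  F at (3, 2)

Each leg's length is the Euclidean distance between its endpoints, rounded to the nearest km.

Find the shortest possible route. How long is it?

Shortest round trip = 55 km.

W - R - U - X - A - F - W: 12+15+16+10+12+19 = 84
W - R - U - X - F - A - W: 12+15+16+6+12+18 = 79
W - R - U - A - X - F - W: 12+15+17+10+6+19 = 79
W - R - U - A - F - X - W: 12+15+17+12+6+13 = 75
W - R - U - F - X - A - W: 12+15+22+6+10+18 = 83
W - R - U - F - A - X - W: 12+15+22+12+10+13 = 84
W - R - X - U - A - F - W: 12+1+16+17+12+19 = 77
W - R - X - U - F - A - W: 12+1+16+22+12+18 = 81
W - R - X - A - U - F - W: 12+1+10+17+22+19 = 81
W - R - X - A - F - U - W: 12+1+10+12+22+7 = 64
W - R - X - F - U - A - W: 12+1+6+22+17+18 = 76
W - R - X - F - A - U - W: 12+1+6+12+17+7 = 55
W - R - A - U - X - F - W: 12+11+17+16+6+19 = 81
W - R - A - U - F - X - W: 12+11+17+22+6+13 = 81
… (46 more)
The minimum is 55.
One optimal route: W → R → X → F → A → U → W (or its reverse).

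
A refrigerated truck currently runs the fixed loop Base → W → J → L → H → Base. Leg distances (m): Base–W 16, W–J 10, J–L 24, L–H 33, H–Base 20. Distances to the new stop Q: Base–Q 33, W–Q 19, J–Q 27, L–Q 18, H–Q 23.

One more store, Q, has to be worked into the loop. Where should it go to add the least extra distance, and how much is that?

Minimum extra distance: 8 m, inserting Q between L and H.

Insertion cost between consecutive stops i–j is d(i,Q) + d(Q,j) − d(i,j):
  between Base and W: 33 + 19 − 16 = 36
  between W and J: 19 + 27 − 10 = 36
  between J and L: 27 + 18 − 24 = 21
  between L and H: 18 + 23 − 33 = 8
  between H and Base: 23 + 33 − 20 = 36
Cheapest insertion is between L and H, adding 8.
New total = 103 + 8 = 111.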